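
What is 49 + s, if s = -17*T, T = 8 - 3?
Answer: -36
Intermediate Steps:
T = 5
s = -85 (s = -17*5 = -85)
49 + s = 49 - 85 = -36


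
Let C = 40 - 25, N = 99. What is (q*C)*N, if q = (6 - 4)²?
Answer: 5940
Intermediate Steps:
C = 15
q = 4 (q = 2² = 4)
(q*C)*N = (4*15)*99 = 60*99 = 5940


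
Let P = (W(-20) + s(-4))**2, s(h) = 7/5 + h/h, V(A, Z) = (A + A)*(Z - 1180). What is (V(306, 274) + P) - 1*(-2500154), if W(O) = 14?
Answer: 48648774/25 ≈ 1.9460e+6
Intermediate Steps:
V(A, Z) = 2*A*(-1180 + Z) (V(A, Z) = (2*A)*(-1180 + Z) = 2*A*(-1180 + Z))
s(h) = 12/5 (s(h) = 7*(1/5) + 1 = 7/5 + 1 = 12/5)
P = 6724/25 (P = (14 + 12/5)**2 = (82/5)**2 = 6724/25 ≈ 268.96)
(V(306, 274) + P) - 1*(-2500154) = (2*306*(-1180 + 274) + 6724/25) - 1*(-2500154) = (2*306*(-906) + 6724/25) + 2500154 = (-554472 + 6724/25) + 2500154 = -13855076/25 + 2500154 = 48648774/25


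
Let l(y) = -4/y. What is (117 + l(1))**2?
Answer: 12769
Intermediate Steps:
(117 + l(1))**2 = (117 - 4/1)**2 = (117 - 4*1)**2 = (117 - 4)**2 = 113**2 = 12769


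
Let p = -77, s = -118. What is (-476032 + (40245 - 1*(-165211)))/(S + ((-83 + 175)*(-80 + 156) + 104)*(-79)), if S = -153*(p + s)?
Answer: 270576/530749 ≈ 0.50980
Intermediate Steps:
S = 29835 (S = -153*(-77 - 118) = -153*(-195) = 29835)
(-476032 + (40245 - 1*(-165211)))/(S + ((-83 + 175)*(-80 + 156) + 104)*(-79)) = (-476032 + (40245 - 1*(-165211)))/(29835 + ((-83 + 175)*(-80 + 156) + 104)*(-79)) = (-476032 + (40245 + 165211))/(29835 + (92*76 + 104)*(-79)) = (-476032 + 205456)/(29835 + (6992 + 104)*(-79)) = -270576/(29835 + 7096*(-79)) = -270576/(29835 - 560584) = -270576/(-530749) = -270576*(-1/530749) = 270576/530749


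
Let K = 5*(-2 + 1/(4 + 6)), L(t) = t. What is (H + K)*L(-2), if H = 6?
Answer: 7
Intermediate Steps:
K = -19/2 (K = 5*(-2 + 1/10) = 5*(-2 + ⅒) = 5*(-19/10) = -19/2 ≈ -9.5000)
(H + K)*L(-2) = (6 - 19/2)*(-2) = -7/2*(-2) = 7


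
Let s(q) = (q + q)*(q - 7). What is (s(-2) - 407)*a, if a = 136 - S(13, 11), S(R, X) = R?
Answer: -45633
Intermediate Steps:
s(q) = 2*q*(-7 + q) (s(q) = (2*q)*(-7 + q) = 2*q*(-7 + q))
a = 123 (a = 136 - 1*13 = 136 - 13 = 123)
(s(-2) - 407)*a = (2*(-2)*(-7 - 2) - 407)*123 = (2*(-2)*(-9) - 407)*123 = (36 - 407)*123 = -371*123 = -45633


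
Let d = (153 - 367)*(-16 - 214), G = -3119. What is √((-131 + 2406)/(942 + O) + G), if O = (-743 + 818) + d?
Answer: 4*I*√491967575121/50237 ≈ 55.848*I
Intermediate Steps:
d = 49220 (d = -214*(-230) = 49220)
O = 49295 (O = (-743 + 818) + 49220 = 75 + 49220 = 49295)
√((-131 + 2406)/(942 + O) + G) = √((-131 + 2406)/(942 + 49295) - 3119) = √(2275/50237 - 3119) = √(-156686928/50237) = 4*I*√491967575121/50237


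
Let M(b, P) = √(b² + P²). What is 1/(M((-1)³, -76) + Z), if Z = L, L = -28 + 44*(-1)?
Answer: 72/593 + √5777/593 ≈ 0.24959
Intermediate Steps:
M(b, P) = √(P² + b²)
L = -72 (L = -28 - 44 = -72)
Z = -72
1/(M((-1)³, -76) + Z) = 1/(√((-76)² + ((-1)³)²) - 72) = 1/(√(5776 + (-1)²) - 72) = 1/(√(5776 + 1) - 72) = 1/(√5777 - 72) = 1/(-72 + √5777)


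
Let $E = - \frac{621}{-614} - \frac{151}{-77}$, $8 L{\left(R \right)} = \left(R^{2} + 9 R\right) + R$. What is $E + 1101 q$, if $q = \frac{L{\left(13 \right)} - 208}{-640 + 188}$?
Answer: $\frac{35780305783}{85478624} \approx 418.59$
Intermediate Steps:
$L{\left(R \right)} = \frac{R^{2}}{8} + \frac{5 R}{4}$ ($L{\left(R \right)} = \frac{\left(R^{2} + 9 R\right) + R}{8} = \frac{R^{2} + 10 R}{8} = \frac{R^{2}}{8} + \frac{5 R}{4}$)
$q = \frac{1365}{3616}$ ($q = \frac{\frac{1}{8} \cdot 13 \left(10 + 13\right) - 208}{-640 + 188} = \frac{\frac{1}{8} \cdot 13 \cdot 23 - 208}{-452} = \left(\frac{299}{8} - 208\right) \left(- \frac{1}{452}\right) = \left(- \frac{1365}{8}\right) \left(- \frac{1}{452}\right) = \frac{1365}{3616} \approx 0.37749$)
$E = \frac{140531}{47278}$ ($E = \left(-621\right) \left(- \frac{1}{614}\right) - - \frac{151}{77} = \frac{621}{614} + \frac{151}{77} = \frac{140531}{47278} \approx 2.9724$)
$E + 1101 q = \frac{140531}{47278} + 1101 \cdot \frac{1365}{3616} = \frac{140531}{47278} + \frac{1502865}{3616} = \frac{35780305783}{85478624}$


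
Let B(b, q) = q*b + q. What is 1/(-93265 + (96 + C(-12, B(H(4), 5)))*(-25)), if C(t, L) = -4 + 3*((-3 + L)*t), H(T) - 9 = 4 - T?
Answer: -1/53265 ≈ -1.8774e-5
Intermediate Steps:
H(T) = 13 - T (H(T) = 9 + (4 - T) = 13 - T)
B(b, q) = q + b*q (B(b, q) = b*q + q = q + b*q)
C(t, L) = -4 + 3*t*(-3 + L) (C(t, L) = -4 + 3*(t*(-3 + L)) = -4 + 3*t*(-3 + L))
1/(-93265 + (96 + C(-12, B(H(4), 5)))*(-25)) = 1/(-93265 + (96 + (-4 - 9*(-12) + 3*(5*(1 + (13 - 1*4)))*(-12)))*(-25)) = 1/(-93265 + (96 + (-4 + 108 + 3*(5*(1 + (13 - 4)))*(-12)))*(-25)) = 1/(-93265 + (96 + (-4 + 108 + 3*(5*(1 + 9))*(-12)))*(-25)) = 1/(-93265 + (96 + (-4 + 108 + 3*(5*10)*(-12)))*(-25)) = 1/(-93265 + (96 + (-4 + 108 + 3*50*(-12)))*(-25)) = 1/(-93265 + (96 + (-4 + 108 - 1800))*(-25)) = 1/(-93265 + (96 - 1696)*(-25)) = 1/(-93265 - 1600*(-25)) = 1/(-93265 + 40000) = 1/(-53265) = -1/53265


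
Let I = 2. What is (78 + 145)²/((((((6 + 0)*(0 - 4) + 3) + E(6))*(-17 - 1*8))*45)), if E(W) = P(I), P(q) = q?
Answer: 49729/21375 ≈ 2.3265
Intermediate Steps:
E(W) = 2
(78 + 145)²/((((((6 + 0)*(0 - 4) + 3) + E(6))*(-17 - 1*8))*45)) = (78 + 145)²/((((((6 + 0)*(0 - 4) + 3) + 2)*(-17 - 1*8))*45)) = 223²/(((((6*(-4) + 3) + 2)*(-17 - 8))*45)) = 49729/(((((-24 + 3) + 2)*(-25))*45)) = 49729/((((-21 + 2)*(-25))*45)) = 49729/((-19*(-25)*45)) = 49729/((475*45)) = 49729/21375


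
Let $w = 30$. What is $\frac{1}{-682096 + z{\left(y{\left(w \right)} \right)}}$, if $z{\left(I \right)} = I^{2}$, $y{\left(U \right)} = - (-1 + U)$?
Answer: $- \frac{1}{681255} \approx -1.4679 \cdot 10^{-6}$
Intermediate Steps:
$y{\left(U \right)} = 1 - U$
$\frac{1}{-682096 + z{\left(y{\left(w \right)} \right)}} = \frac{1}{-682096 + \left(1 - 30\right)^{2}} = \frac{1}{-682096 + \left(-29\right)^{2}} = \frac{1}{-682096 + 841} = \frac{1}{-681255} = - \frac{1}{681255}$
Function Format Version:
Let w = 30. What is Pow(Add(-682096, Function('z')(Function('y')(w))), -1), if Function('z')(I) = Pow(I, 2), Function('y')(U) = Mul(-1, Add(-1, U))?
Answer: Rational(-1, 681255) ≈ -1.4679e-6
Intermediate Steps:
Function('y')(U) = Add(1, Mul(-1, U))
Pow(Add(-682096, Function('z')(Function('y')(w))), -1) = Pow(Add(-682096, Pow(Add(1, Mul(-1, 30)), 2)), -1) = Pow(Add(-682096, Pow(Add(1, -30), 2)), -1) = Pow(Add(-682096, Pow(-29, 2)), -1) = Pow(Add(-682096, 841), -1) = Pow(-681255, -1) = Rational(-1, 681255)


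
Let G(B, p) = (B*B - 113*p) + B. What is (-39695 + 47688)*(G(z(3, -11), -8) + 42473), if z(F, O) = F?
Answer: 346808277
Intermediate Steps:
G(B, p) = B + B² - 113*p (G(B, p) = (B² - 113*p) + B = B + B² - 113*p)
(-39695 + 47688)*(G(z(3, -11), -8) + 42473) = (-39695 + 47688)*((3 + 3² - 113*(-8)) + 42473) = 7993*((3 + 9 + 904) + 42473) = 7993*(916 + 42473) = 7993*43389 = 346808277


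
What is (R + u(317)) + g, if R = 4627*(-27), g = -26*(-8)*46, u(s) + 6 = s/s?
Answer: -115366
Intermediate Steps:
u(s) = -5 (u(s) = -6 + s/s = -6 + 1 = -5)
g = 9568 (g = 208*46 = 9568)
R = -124929
(R + u(317)) + g = (-124929 - 5) + 9568 = -124934 + 9568 = -115366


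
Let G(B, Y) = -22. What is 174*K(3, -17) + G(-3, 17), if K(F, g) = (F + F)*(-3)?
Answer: -3154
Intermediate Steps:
K(F, g) = -6*F (K(F, g) = (2*F)*(-3) = -6*F)
174*K(3, -17) + G(-3, 17) = 174*(-6*3) - 22 = 174*(-18) - 22 = -3132 - 22 = -3154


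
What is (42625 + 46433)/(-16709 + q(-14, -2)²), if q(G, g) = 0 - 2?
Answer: -89058/16705 ≈ -5.3312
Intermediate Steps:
q(G, g) = -2
(42625 + 46433)/(-16709 + q(-14, -2)²) = (42625 + 46433)/(-16709 + (-2)²) = 89058/(-16709 + 4) = 89058/(-16705) = 89058*(-1/16705) = -89058/16705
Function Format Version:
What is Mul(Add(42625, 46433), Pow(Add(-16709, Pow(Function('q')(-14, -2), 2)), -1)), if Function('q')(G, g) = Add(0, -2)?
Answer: Rational(-89058, 16705) ≈ -5.3312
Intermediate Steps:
Function('q')(G, g) = -2
Mul(Add(42625, 46433), Pow(Add(-16709, Pow(Function('q')(-14, -2), 2)), -1)) = Mul(Add(42625, 46433), Pow(Add(-16709, Pow(-2, 2)), -1)) = Mul(89058, Pow(Add(-16709, 4), -1)) = Mul(89058, Pow(-16705, -1)) = Mul(89058, Rational(-1, 16705)) = Rational(-89058, 16705)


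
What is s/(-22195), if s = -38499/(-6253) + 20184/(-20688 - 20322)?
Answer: -242105573/948597764725 ≈ -0.00025522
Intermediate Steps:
s = 242105573/42739255 (s = -38499*(-1/6253) + 20184/(-41010) = 38499/6253 + 20184*(-1/41010) = 38499/6253 - 3364/6835 = 242105573/42739255 ≈ 5.6647)
s/(-22195) = (242105573/42739255)/(-22195) = (242105573/42739255)*(-1/22195) = -242105573/948597764725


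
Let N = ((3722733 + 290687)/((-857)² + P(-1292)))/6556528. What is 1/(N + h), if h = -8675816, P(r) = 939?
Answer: -1205398003216/10457811282668420901 ≈ -1.1526e-7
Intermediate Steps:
N = 1003355/1205398003216 (N = ((3722733 + 290687)/((-857)² + 939))/6556528 = (4013420/(734449 + 939))*(1/6556528) = (4013420/735388)*(1/6556528) = (4013420*(1/735388))*(1/6556528) = (1003355/183847)*(1/6556528) = 1003355/1205398003216 ≈ 8.3239e-7)
1/(N + h) = 1/(1003355/1205398003216 - 8675816) = 1/(-10457811282668420901/1205398003216) = -1205398003216/10457811282668420901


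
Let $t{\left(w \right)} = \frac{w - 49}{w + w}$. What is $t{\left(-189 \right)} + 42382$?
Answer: $\frac{1144331}{27} \approx 42383.0$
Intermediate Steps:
$t{\left(w \right)} = \frac{-49 + w}{2 w}$
$t{\left(-189 \right)} + 42382 = \frac{-49 - 189}{2 \left(-189\right)} + 42382 = \frac{1}{2} \left(- \frac{1}{189}\right) \left(-238\right) + 42382 = \frac{17}{27} + 42382 = \frac{1144331}{27}$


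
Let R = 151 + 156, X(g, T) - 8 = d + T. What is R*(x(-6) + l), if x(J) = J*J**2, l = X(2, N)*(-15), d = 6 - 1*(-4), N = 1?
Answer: -153807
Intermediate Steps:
d = 10 (d = 6 + 4 = 10)
X(g, T) = 18 + T (X(g, T) = 8 + (10 + T) = 18 + T)
l = -285 (l = (18 + 1)*(-15) = 19*(-15) = -285)
x(J) = J**3
R = 307
R*(x(-6) + l) = 307*((-6)**3 - 285) = 307*(-216 - 285) = 307*(-501) = -153807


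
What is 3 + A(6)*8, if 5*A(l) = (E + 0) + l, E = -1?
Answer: 11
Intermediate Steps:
A(l) = -1/5 + l/5 (A(l) = ((-1 + 0) + l)/5 = (-1 + l)/5 = -1/5 + l/5)
3 + A(6)*8 = 3 + (-1/5 + (1/5)*6)*8 = 3 + (-1/5 + 6/5)*8 = 3 + 1*8 = 3 + 8 = 11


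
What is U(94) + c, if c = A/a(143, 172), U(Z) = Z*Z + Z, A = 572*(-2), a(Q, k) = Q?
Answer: 8922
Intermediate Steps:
A = -1144
U(Z) = Z + Z² (U(Z) = Z² + Z = Z + Z²)
c = -8 (c = -1144/143 = -1144*1/143 = -8)
U(94) + c = 94*(1 + 94) - 8 = 94*95 - 8 = 8930 - 8 = 8922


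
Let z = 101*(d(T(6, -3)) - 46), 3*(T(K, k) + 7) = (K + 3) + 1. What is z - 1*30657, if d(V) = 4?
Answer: -34899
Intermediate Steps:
T(K, k) = -17/3 + K/3 (T(K, k) = -7 + ((K + 3) + 1)/3 = -7 + ((3 + K) + 1)/3 = -7 + (4 + K)/3 = -7 + (4/3 + K/3) = -17/3 + K/3)
z = -4242 (z = 101*(4 - 46) = 101*(-42) = -4242)
z - 1*30657 = -4242 - 1*30657 = -4242 - 30657 = -34899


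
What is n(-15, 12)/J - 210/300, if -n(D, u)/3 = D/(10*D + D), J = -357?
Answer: -9153/13090 ≈ -0.69924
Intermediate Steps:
n(D, u) = -3/11 (n(D, u) = -3*D/(10*D + D) = -3*D/(11*D) = -3*D*1/(11*D) = -3*1/11 = -3/11)
n(-15, 12)/J - 210/300 = -3/11/(-357) - 210/300 = -3/11*(-1/357) - 210*1/300 = 1/1309 - 7/10 = -9153/13090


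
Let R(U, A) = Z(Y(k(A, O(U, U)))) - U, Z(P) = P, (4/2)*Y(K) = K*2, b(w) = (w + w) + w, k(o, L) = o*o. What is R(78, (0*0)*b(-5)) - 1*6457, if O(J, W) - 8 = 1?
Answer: -6535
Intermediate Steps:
O(J, W) = 9 (O(J, W) = 8 + 1 = 9)
k(o, L) = o²
b(w) = 3*w (b(w) = 2*w + w = 3*w)
Y(K) = K (Y(K) = (K*2)/2 = (2*K)/2 = K)
R(U, A) = A² - U
R(78, (0*0)*b(-5)) - 1*6457 = (((0*0)*(3*(-5)))² - 1*78) - 1*6457 = ((0*(-15))² - 78) - 6457 = (0² - 78) - 6457 = (0 - 78) - 6457 = -78 - 6457 = -6535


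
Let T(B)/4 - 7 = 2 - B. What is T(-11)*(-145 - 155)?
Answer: -24000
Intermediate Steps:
T(B) = 36 - 4*B (T(B) = 28 + 4*(2 - B) = 28 + (8 - 4*B) = 36 - 4*B)
T(-11)*(-145 - 155) = (36 - 4*(-11))*(-145 - 155) = (36 + 44)*(-300) = 80*(-300) = -24000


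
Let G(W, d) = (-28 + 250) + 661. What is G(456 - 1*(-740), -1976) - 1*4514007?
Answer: -4513124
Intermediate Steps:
G(W, d) = 883 (G(W, d) = 222 + 661 = 883)
G(456 - 1*(-740), -1976) - 1*4514007 = 883 - 1*4514007 = 883 - 4514007 = -4513124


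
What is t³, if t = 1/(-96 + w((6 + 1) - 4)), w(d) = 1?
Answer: -1/857375 ≈ -1.1664e-6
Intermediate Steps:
t = -1/95 (t = 1/(-96 + 1) = 1/(-95) = -1/95 ≈ -0.010526)
t³ = (-1/95)³ = -1/857375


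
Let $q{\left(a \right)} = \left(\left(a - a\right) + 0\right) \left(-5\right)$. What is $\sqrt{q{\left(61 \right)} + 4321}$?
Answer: $\sqrt{4321} \approx 65.734$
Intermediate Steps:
$q{\left(a \right)} = 0$ ($q{\left(a \right)} = \left(0 + 0\right) \left(-5\right) = 0 \left(-5\right) = 0$)
$\sqrt{q{\left(61 \right)} + 4321} = \sqrt{0 + 4321} = \sqrt{4321}$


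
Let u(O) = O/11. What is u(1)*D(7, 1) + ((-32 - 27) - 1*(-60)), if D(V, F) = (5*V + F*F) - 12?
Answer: 35/11 ≈ 3.1818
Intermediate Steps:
D(V, F) = -12 + F² + 5*V (D(V, F) = (5*V + F²) - 12 = (F² + 5*V) - 12 = -12 + F² + 5*V)
u(O) = O/11 (u(O) = O*(1/11) = O/11)
u(1)*D(7, 1) + ((-32 - 27) - 1*(-60)) = ((1/11)*1)*(-12 + 1² + 5*7) + ((-32 - 27) - 1*(-60)) = (-12 + 1 + 35)/11 + (-59 + 60) = (1/11)*24 + 1 = 24/11 + 1 = 35/11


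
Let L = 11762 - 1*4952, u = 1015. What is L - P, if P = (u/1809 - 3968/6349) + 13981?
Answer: -82360646434/11485341 ≈ -7170.9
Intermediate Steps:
L = 6810 (L = 11762 - 4952 = 6810)
P = 160575818644/11485341 (P = (1015/1809 - 3968/6349) + 13981 = -733877/11485341 + 13981 = 160575818644/11485341 ≈ 13981.)
L - P = 6810 - 1*160575818644/11485341 = 6810 - 160575818644/11485341 = -82360646434/11485341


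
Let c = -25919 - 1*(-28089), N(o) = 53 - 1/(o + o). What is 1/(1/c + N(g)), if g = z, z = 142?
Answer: 308140/16330477 ≈ 0.018869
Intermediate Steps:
g = 142
N(o) = 53 - 1/(2*o)
c = 2170 (c = -25919 + 28089 = 2170)
1/(1/c + N(g)) = 1/(1/2170 + (53 - ½/142)) = 1/(1/2170 + (53 - ½*1/142)) = 1/(1/2170 + (53 - 1/284)) = 1/(1/2170 + 15051/284) = 1/(16330477/308140) = 308140/16330477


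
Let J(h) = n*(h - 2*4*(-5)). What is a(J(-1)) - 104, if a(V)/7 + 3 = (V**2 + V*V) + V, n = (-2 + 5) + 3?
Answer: 768097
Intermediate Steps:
n = 6 (n = 3 + 3 = 6)
J(h) = 240 + 6*h (J(h) = 6*(h - 2*4*(-5)) = 6*(h - 8*(-5)) = 6*(h + 40) = 6*(40 + h) = 240 + 6*h)
a(V) = -21 + 7*V + 14*V**2 (a(V) = -21 + 7*((V**2 + V*V) + V) = -21 + 7*((V**2 + V**2) + V) = -21 + 7*(2*V**2 + V) = -21 + 7*(V + 2*V**2) = -21 + (7*V + 14*V**2) = -21 + 7*V + 14*V**2)
a(J(-1)) - 104 = (-21 + 7*(240 + 6*(-1)) + 14*(240 + 6*(-1))**2) - 104 = (-21 + 7*(240 - 6) + 14*(240 - 6)**2) - 104 = (-21 + 7*234 + 14*234**2) - 104 = (-21 + 1638 + 14*54756) - 104 = (-21 + 1638 + 766584) - 104 = 768201 - 104 = 768097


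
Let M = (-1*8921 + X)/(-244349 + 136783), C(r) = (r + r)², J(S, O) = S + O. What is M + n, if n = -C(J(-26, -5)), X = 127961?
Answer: -206801372/53783 ≈ -3845.1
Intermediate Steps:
J(S, O) = O + S
C(r) = 4*r² (C(r) = (2*r)² = 4*r²)
n = -3844 (n = -4*(-5 - 26)² = -4*(-31)² = -4*961 = -1*3844 = -3844)
M = -59520/53783 (M = (-1*8921 + 127961)/(-244349 + 136783) = (-8921 + 127961)/(-107566) = 119040*(-1/107566) = -59520/53783 ≈ -1.1067)
M + n = -59520/53783 - 3844 = -206801372/53783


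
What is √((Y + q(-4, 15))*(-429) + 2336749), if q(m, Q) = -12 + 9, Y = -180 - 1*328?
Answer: 8*√39937 ≈ 1598.7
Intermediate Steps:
Y = -508 (Y = -180 - 328 = -508)
q(m, Q) = -3
√((Y + q(-4, 15))*(-429) + 2336749) = √((-508 - 3)*(-429) + 2336749) = √(-511*(-429) + 2336749) = √(219219 + 2336749) = √2555968 = 8*√39937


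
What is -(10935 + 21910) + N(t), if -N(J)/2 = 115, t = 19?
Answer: -33075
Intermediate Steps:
N(J) = -230 (N(J) = -2*115 = -230)
-(10935 + 21910) + N(t) = -(10935 + 21910) - 230 = -1*32845 - 230 = -32845 - 230 = -33075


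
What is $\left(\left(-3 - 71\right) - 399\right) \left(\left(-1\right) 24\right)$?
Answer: $11352$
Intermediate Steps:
$\left(\left(-3 - 71\right) - 399\right) \left(\left(-1\right) 24\right) = \left(\left(-3 - 71\right) - 399\right) \left(-24\right) = \left(-74 - 399\right) \left(-24\right) = \left(-473\right) \left(-24\right) = 11352$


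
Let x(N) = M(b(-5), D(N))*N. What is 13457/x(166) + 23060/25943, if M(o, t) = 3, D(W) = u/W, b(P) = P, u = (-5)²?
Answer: 360598831/12919614 ≈ 27.911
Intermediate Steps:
u = 25
D(W) = 25/W
x(N) = 3*N
13457/x(166) + 23060/25943 = 13457/((3*166)) + 23060/25943 = 13457/498 + 23060*(1/25943) = 13457*(1/498) + 23060/25943 = 13457/498 + 23060/25943 = 360598831/12919614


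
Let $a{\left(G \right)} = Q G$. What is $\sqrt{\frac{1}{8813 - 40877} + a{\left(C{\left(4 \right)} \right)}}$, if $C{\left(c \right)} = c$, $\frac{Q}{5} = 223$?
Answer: $\frac{\sqrt{71645724939}}{4008} \approx 66.783$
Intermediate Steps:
$Q = 1115$ ($Q = 5 \cdot 223 = 1115$)
$a{\left(G \right)} = 1115 G$
$\sqrt{\frac{1}{8813 - 40877} + a{\left(C{\left(4 \right)} \right)}} = \sqrt{\frac{1}{8813 - 40877} + 1115 \cdot 4} = \sqrt{\frac{1}{-32064} + 4460} = \sqrt{- \frac{1}{32064} + 4460} = \sqrt{\frac{143005439}{32064}} = \frac{\sqrt{71645724939}}{4008}$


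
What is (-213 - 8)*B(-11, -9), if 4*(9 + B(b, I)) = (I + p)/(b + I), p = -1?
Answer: 15691/8 ≈ 1961.4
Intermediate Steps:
B(b, I) = -9 + (-1 + I)/(4*(I + b)) (B(b, I) = -9 + ((I - 1)/(b + I))/4 = -9 + ((-1 + I)/(I + b))/4 = -9 + (-1 + I)/(4*(I + b)))
(-213 - 8)*B(-11, -9) = (-213 - 8)*((-1 - 36*(-11) - 35*(-9))/(4*(-9 - 11))) = -221*(-1 + 396 + 315)/(4*(-20)) = -221*(-1)*710/(4*20) = -221*(-71/8) = 15691/8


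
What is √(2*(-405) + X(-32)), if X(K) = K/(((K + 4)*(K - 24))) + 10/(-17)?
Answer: I*√11479029/119 ≈ 28.471*I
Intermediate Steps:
X(K) = -10/17 + K/((-24 + K)*(4 + K)) (X(K) = K/(((4 + K)*(-24 + K))) + 10*(-1/17) = K/(((-24 + K)*(4 + K))) - 10/17 = K*(1/((-24 + K)*(4 + K))) - 10/17 = K/((-24 + K)*(4 + K)) - 10/17 = -10/17 + K/((-24 + K)*(4 + K)))
√(2*(-405) + X(-32)) = √(2*(-405) + (-960 - 217*(-32) + 10*(-32)²)/(17*(96 - 1*(-32)² + 20*(-32)))) = √(-810 + (-960 + 6944 + 10*1024)/(17*(96 - 1*1024 - 640))) = √(-810 + (-960 + 6944 + 10240)/(17*(96 - 1024 - 640))) = √(-810 + (1/17)*16224/(-1568)) = √(-810 + (1/17)*(-1/1568)*16224) = √(-810 - 507/833) = √(-675237/833) = I*√11479029/119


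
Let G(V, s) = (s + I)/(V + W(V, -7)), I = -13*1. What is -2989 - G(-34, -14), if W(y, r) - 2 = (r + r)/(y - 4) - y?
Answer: -14888/5 ≈ -2977.6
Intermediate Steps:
I = -13
W(y, r) = 2 - y + 2*r/(-4 + y) (W(y, r) = 2 + ((r + r)/(y - 4) - y) = 2 + ((2*r)/(-4 + y) - y) = 2 + (2*r/(-4 + y) - y) = 2 + (-y + 2*r/(-4 + y)) = 2 - y + 2*r/(-4 + y))
G(V, s) = (-13 + s)/(V + (-22 - V² + 6*V)/(-4 + V)) (G(V, s) = (s - 13)/(V + (-8 - V² + 2*(-7) + 6*V)/(-4 + V)) = (-13 + s)/(V + (-8 - V² - 14 + 6*V)/(-4 + V)) = (-13 + s)/(V + (-22 - V² + 6*V)/(-4 + V)))
-2989 - G(-34, -14) = -2989 - (52 - 13*(-34) - 4*(-14) - 34*(-14))/(2*(-11 - 34)) = -2989 - (52 + 442 + 56 + 476)/(2*(-45)) = -2989 - (-1)*1026/(2*45) = -2989 - 1*(-57/5) = -2989 + 57/5 = -14888/5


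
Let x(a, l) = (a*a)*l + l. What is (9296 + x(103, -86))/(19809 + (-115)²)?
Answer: -451582/16517 ≈ -27.340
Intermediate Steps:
x(a, l) = l + l*a² (x(a, l) = a²*l + l = l*a² + l = l + l*a²)
(9296 + x(103, -86))/(19809 + (-115)²) = (9296 - 86*(1 + 103²))/(19809 + (-115)²) = (9296 - 86*(1 + 10609))/(19809 + 13225) = (9296 - 86*10610)/33034 = (9296 - 912460)*(1/33034) = -903164*1/33034 = -451582/16517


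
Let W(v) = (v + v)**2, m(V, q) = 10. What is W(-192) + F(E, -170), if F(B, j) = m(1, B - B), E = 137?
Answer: 147466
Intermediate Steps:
F(B, j) = 10
W(v) = 4*v**2 (W(v) = (2*v)**2 = 4*v**2)
W(-192) + F(E, -170) = 4*(-192)**2 + 10 = 4*36864 + 10 = 147456 + 10 = 147466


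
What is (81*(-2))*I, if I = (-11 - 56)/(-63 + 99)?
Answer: 603/2 ≈ 301.50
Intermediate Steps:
I = -67/36 ≈ -1.8611
(81*(-2))*I = (81*(-2))*(-67/36) = -162*(-67/36) = 603/2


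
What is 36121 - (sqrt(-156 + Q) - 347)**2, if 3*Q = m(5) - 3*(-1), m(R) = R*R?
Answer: -252424/3 + 1388*I*sqrt(330)/3 ≈ -84141.0 + 8404.8*I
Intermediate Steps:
m(R) = R**2
Q = 28/3 (Q = (5**2 - 3*(-1))/3 = (25 + 3)/3 = (1/3)*28 = 28/3 ≈ 9.3333)
36121 - (sqrt(-156 + Q) - 347)**2 = 36121 - (sqrt(-156 + 28/3) - 347)**2 = 36121 - (sqrt(-440/3) - 347)**2 = 36121 - (2*I*sqrt(330)/3 - 347)**2 = 36121 - (-347 + 2*I*sqrt(330)/3)**2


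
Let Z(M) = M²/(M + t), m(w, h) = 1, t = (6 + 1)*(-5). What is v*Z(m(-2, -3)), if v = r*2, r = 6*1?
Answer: -6/17 ≈ -0.35294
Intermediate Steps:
t = -35 (t = 7*(-5) = -35)
r = 6
Z(M) = M²/(-35 + M) (Z(M) = M²/(M - 35) = M²/(-35 + M))
v = 12 (v = 6*2 = 12)
v*Z(m(-2, -3)) = 12*(1²/(-35 + 1)) = 12*(1/(-34)) = 12*(1*(-1/34)) = 12*(-1/34) = -6/17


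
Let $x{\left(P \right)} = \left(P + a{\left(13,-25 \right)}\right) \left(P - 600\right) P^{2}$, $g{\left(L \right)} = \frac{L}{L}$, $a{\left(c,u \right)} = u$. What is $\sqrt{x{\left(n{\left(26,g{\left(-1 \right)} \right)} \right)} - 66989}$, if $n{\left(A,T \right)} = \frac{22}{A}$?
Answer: $\frac{i \sqrt{1617337563}}{169} \approx 237.97 i$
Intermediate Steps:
$g{\left(L \right)} = 1$
$x{\left(P \right)} = P^{2} \left(-600 + P\right) \left(-25 + P\right)$ ($x{\left(P \right)} = \left(P - 25\right) \left(P - 600\right) P^{2} = \left(-25 + P\right) \left(-600 + P\right) P^{2} = \left(-600 + P\right) \left(-25 + P\right) P^{2} = P^{2} \left(-600 + P\right) \left(-25 + P\right)$)
$\sqrt{x{\left(n{\left(26,g{\left(-1 \right)} \right)} \right)} - 66989} = \sqrt{\left(\frac{22}{26}\right)^{2} \left(15000 + \left(\frac{22}{26}\right)^{2} - 625 \cdot \frac{22}{26}\right) - 66989} = \sqrt{\left(22 \cdot \frac{1}{26}\right)^{2} \left(15000 + \left(22 \cdot \frac{1}{26}\right)^{2} - 625 \cdot 22 \cdot \frac{1}{26}\right) - 66989} = \sqrt{\left(\frac{11}{13}\right)^{2} \left(15000 + \left(\frac{11}{13}\right)^{2} - \frac{6875}{13}\right) - 66989} = \sqrt{\frac{121 \left(15000 + \frac{121}{169} - \frac{6875}{13}\right)}{169} - 66989} = \sqrt{\frac{121}{169} \cdot \frac{2445746}{169} - 66989} = \sqrt{\frac{295935266}{28561} - 66989} = \sqrt{- \frac{1617337563}{28561}} = \frac{i \sqrt{1617337563}}{169}$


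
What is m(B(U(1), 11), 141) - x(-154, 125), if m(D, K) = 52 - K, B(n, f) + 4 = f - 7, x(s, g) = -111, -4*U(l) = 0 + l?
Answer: 22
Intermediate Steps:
U(l) = -l/4 (U(l) = -(0 + l)/4 = -l/4)
B(n, f) = -11 + f (B(n, f) = -4 + (f - 7) = -4 + (-7 + f) = -11 + f)
m(B(U(1), 11), 141) - x(-154, 125) = (52 - 1*141) - 1*(-111) = (52 - 141) + 111 = -89 + 111 = 22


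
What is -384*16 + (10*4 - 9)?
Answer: -6113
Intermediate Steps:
-384*16 + (10*4 - 9) = -6144 + (40 - 9) = -6144 + 31 = -6113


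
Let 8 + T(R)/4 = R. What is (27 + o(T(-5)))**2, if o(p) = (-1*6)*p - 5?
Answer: 111556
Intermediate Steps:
T(R) = -32 + 4*R
o(p) = -5 - 6*p (o(p) = -6*p - 5 = -5 - 6*p)
(27 + o(T(-5)))**2 = (27 + (-5 - 6*(-32 + 4*(-5))))**2 = (27 + (-5 - 6*(-32 - 20)))**2 = (27 + (-5 - 6*(-52)))**2 = (27 + (-5 + 312))**2 = (27 + 307)**2 = 334**2 = 111556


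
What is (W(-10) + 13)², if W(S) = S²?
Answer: 12769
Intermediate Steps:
(W(-10) + 13)² = ((-10)² + 13)² = (100 + 13)² = 113² = 12769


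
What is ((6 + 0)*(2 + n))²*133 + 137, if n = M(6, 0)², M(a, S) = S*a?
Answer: 19289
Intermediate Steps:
n = 0 (n = (0*6)² = 0² = 0)
((6 + 0)*(2 + n))²*133 + 137 = ((6 + 0)*(2 + 0))²*133 + 137 = (6*2)²*133 + 137 = 12²*133 + 137 = 144*133 + 137 = 19152 + 137 = 19289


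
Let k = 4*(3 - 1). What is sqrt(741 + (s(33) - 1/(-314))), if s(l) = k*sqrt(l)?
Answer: sqrt(73059950 + 788768*sqrt(33))/314 ≈ 28.053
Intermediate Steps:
k = 8 (k = 4*2 = 8)
s(l) = 8*sqrt(l)
sqrt(741 + (s(33) - 1/(-314))) = sqrt(741 + (8*sqrt(33) - 1/(-314))) = sqrt(741 + (8*sqrt(33) - 1*(-1/314))) = sqrt(741 + (8*sqrt(33) + 1/314)) = sqrt(741 + (1/314 + 8*sqrt(33))) = sqrt(232675/314 + 8*sqrt(33))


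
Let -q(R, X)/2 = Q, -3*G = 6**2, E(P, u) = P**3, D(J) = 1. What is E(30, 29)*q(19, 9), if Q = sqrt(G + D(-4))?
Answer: -54000*I*sqrt(11) ≈ -1.791e+5*I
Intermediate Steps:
G = -12 (G = -1/3*6**2 = -1/3*36 = -12)
Q = I*sqrt(11) (Q = sqrt(-12 + 1) = sqrt(-11) = I*sqrt(11) ≈ 3.3166*I)
q(R, X) = -2*I*sqrt(11)
E(30, 29)*q(19, 9) = 30**3*(-2*I*sqrt(11)) = 27000*(-2*I*sqrt(11)) = -54000*I*sqrt(11)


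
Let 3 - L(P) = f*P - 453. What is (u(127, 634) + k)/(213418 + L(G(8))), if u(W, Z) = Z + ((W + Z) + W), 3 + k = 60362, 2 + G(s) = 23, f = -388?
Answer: 61881/222022 ≈ 0.27872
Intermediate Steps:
G(s) = 21 (G(s) = -2 + 23 = 21)
k = 60359 (k = -3 + 60362 = 60359)
u(W, Z) = 2*W + 2*Z (u(W, Z) = Z + (Z + 2*W) = 2*W + 2*Z)
L(P) = 456 + 388*P (L(P) = 3 - (-388*P - 453) = 3 - (-453 - 388*P) = 3 + (453 + 388*P) = 456 + 388*P)
(u(127, 634) + k)/(213418 + L(G(8))) = ((2*127 + 2*634) + 60359)/(213418 + (456 + 388*21)) = ((254 + 1268) + 60359)/(213418 + (456 + 8148)) = (1522 + 60359)/(213418 + 8604) = 61881/222022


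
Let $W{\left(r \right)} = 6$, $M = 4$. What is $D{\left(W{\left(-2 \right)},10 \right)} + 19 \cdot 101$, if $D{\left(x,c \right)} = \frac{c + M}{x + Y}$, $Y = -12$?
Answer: $\frac{5750}{3} \approx 1916.7$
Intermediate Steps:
$D{\left(x,c \right)} = \frac{4 + c}{-12 + x}$ ($D{\left(x,c \right)} = \frac{c + 4}{x - 12} = \frac{4 + c}{-12 + x}$)
$D{\left(W{\left(-2 \right)},10 \right)} + 19 \cdot 101 = \frac{4 + 10}{-12 + 6} + 19 \cdot 101 = \frac{1}{-6} \cdot 14 + 1919 = \left(- \frac{1}{6}\right) 14 + 1919 = - \frac{7}{3} + 1919 = \frac{5750}{3}$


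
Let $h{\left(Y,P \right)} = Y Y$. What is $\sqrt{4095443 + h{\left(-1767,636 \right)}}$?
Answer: $2 \sqrt{1804433} \approx 2686.6$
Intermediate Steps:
$h{\left(Y,P \right)} = Y^{2}$
$\sqrt{4095443 + h{\left(-1767,636 \right)}} = \sqrt{4095443 + \left(-1767\right)^{2}} = \sqrt{4095443 + 3122289} = \sqrt{7217732} = 2 \sqrt{1804433}$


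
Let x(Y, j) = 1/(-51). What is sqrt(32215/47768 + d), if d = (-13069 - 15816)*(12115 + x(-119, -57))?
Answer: I*sqrt(519217789426255250310)/1218084 ≈ 18707.0*I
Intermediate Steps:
x(Y, j) = -1/51
d = -17847001640/51 (d = (-13069 - 15816)*(12115 - 1/51) = -28885*617864/51 = -17847001640/51 ≈ -3.4994e+8)
sqrt(32215/47768 + d) = sqrt(32215/47768 - 17847001640/51) = sqrt(-852515572696555/2436168) = I*sqrt(519217789426255250310)/1218084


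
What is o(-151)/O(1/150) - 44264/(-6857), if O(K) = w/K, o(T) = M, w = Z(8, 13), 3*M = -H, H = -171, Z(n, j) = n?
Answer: 17835883/2742800 ≈ 6.5028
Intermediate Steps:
M = 57 (M = (-1*(-171))/3 = (⅓)*171 = 57)
w = 8
o(T) = 57
O(K) = 8/K
o(-151)/O(1/150) - 44264/(-6857) = 57/((8/(1/150))) - 44264/(-6857) = 57/((8/(1/150))) - 44264*(-1/6857) = 57/((8*150)) + 44264/6857 = 57/1200 + 44264/6857 = 57*(1/1200) + 44264/6857 = 19/400 + 44264/6857 = 17835883/2742800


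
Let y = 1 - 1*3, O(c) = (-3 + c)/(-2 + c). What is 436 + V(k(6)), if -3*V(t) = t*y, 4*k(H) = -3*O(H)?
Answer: 3485/8 ≈ 435.63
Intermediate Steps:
O(c) = (-3 + c)/(-2 + c)
y = -2 (y = 1 - 3 = -2)
k(H) = -3*(-3 + H)/(4*(-2 + H)) (k(H) = (-3*(-3 + H)/(-2 + H))/4 = -3*(-3 + H)/(4*(-2 + H)))
V(t) = 2*t/3 (V(t) = -t*(-2)/3 = -(-2)*t/3 = 2*t/3)
436 + V(k(6)) = 436 + 2*(3*(3 - 1*6)/(4*(-2 + 6)))/3 = 436 + 2*((¾)*(3 - 6)/4)/3 = 436 + 2*((¾)*(¼)*(-3))/3 = 436 + (⅔)*(-9/16) = 436 - 3/8 = 3485/8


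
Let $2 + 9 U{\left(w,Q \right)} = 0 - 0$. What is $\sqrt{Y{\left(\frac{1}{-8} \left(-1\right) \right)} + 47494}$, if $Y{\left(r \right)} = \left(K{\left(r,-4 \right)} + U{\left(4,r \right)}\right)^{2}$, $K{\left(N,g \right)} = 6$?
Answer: $\frac{\sqrt{3849718}}{9} \approx 218.01$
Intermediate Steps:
$U{\left(w,Q \right)} = - \frac{2}{9}$ ($U{\left(w,Q \right)} = - \frac{2}{9} + \frac{0 - 0}{9} = - \frac{2}{9} + \frac{0 + 0}{9} = - \frac{2}{9} + \frac{1}{9} \cdot 0 = - \frac{2}{9} + 0 = - \frac{2}{9}$)
$Y{\left(r \right)} = \frac{2704}{81}$ ($Y{\left(r \right)} = \left(6 - \frac{2}{9}\right)^{2} = \left(\frac{52}{9}\right)^{2} = \frac{2704}{81}$)
$\sqrt{Y{\left(\frac{1}{-8} \left(-1\right) \right)} + 47494} = \sqrt{\frac{2704}{81} + 47494} = \sqrt{\frac{3849718}{81}} = \frac{\sqrt{3849718}}{9}$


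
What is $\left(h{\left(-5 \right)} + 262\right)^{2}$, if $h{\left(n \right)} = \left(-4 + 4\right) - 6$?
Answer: $65536$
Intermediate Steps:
$h{\left(n \right)} = -6$ ($h{\left(n \right)} = 0 - 6 = -6$)
$\left(h{\left(-5 \right)} + 262\right)^{2} = \left(-6 + 262\right)^{2} = 256^{2} = 65536$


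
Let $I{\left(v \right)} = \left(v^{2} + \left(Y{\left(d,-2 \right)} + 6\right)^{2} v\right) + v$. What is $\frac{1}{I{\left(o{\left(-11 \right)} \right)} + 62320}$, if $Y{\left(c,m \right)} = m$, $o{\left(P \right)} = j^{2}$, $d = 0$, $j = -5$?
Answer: $\frac{1}{63370} \approx 1.578 \cdot 10^{-5}$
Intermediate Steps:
$o{\left(P \right)} = 25$ ($o{\left(P \right)} = \left(-5\right)^{2} = 25$)
$I{\left(v \right)} = v^{2} + 17 v$ ($I{\left(v \right)} = \left(v^{2} + \left(-2 + 6\right)^{2} v\right) + v = \left(v^{2} + 4^{2} v\right) + v = \left(v^{2} + 16 v\right) + v = v^{2} + 17 v$)
$\frac{1}{I{\left(o{\left(-11 \right)} \right)} + 62320} = \frac{1}{25 \left(17 + 25\right) + 62320} = \frac{1}{25 \cdot 42 + 62320} = \frac{1}{1050 + 62320} = \frac{1}{63370}$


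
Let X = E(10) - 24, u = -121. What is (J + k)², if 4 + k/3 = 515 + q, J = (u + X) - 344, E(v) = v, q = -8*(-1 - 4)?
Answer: 1378276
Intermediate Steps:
q = 40 (q = -8*(-5) = 40)
X = -14 (X = 10 - 24 = -14)
J = -479 (J = (-121 - 14) - 344 = -135 - 344 = -479)
k = 1653 (k = -12 + 3*(515 + 40) = -12 + 3*555 = -12 + 1665 = 1653)
(J + k)² = (-479 + 1653)² = 1174² = 1378276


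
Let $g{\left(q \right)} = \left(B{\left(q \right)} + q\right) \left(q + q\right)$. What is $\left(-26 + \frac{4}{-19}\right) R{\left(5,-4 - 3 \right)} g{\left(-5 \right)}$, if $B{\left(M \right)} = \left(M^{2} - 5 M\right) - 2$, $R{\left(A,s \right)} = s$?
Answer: $- \frac{1498980}{19} \approx -78894.0$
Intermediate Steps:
$B{\left(M \right)} = -2 + M^{2} - 5 M$
$g{\left(q \right)} = 2 q \left(-2 + q^{2} - 4 q\right)$ ($g{\left(q \right)} = \left(\left(-2 + q^{2} - 5 q\right) + q\right) \left(q + q\right) = \left(-2 + q^{2} - 4 q\right) 2 q = 2 q \left(-2 + q^{2} - 4 q\right)$)
$\left(-26 + \frac{4}{-19}\right) R{\left(5,-4 - 3 \right)} g{\left(-5 \right)} = \left(-26 + \frac{4}{-19}\right) \left(-4 - 3\right) 2 \left(-5\right) \left(-2 + \left(-5\right)^{2} - -20\right) = \left(-26 + 4 \left(- \frac{1}{19}\right)\right) \left(-7\right) 2 \left(-5\right) \left(-2 + 25 + 20\right) = \left(-26 - \frac{4}{19}\right) \left(-7\right) 2 \left(-5\right) 43 = \left(- \frac{498}{19}\right) \left(-7\right) \left(-430\right) = \frac{3486}{19} \left(-430\right) = - \frac{1498980}{19}$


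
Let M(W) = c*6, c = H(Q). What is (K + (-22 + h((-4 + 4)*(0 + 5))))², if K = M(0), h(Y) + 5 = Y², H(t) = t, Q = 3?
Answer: 81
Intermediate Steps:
c = 3
M(W) = 18 (M(W) = 3*6 = 18)
h(Y) = -5 + Y²
K = 18
(K + (-22 + h((-4 + 4)*(0 + 5))))² = (18 + (-22 + (-5 + ((-4 + 4)*(0 + 5))²)))² = (18 + (-22 + (-5 + (0*5)²)))² = (18 + (-22 + (-5 + 0²)))² = (18 + (-22 + (-5 + 0)))² = (18 + (-22 - 5))² = (18 - 27)² = (-9)² = 81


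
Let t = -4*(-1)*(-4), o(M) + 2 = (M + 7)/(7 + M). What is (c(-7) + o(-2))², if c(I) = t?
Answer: 289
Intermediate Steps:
o(M) = -1 (o(M) = -2 + (M + 7)/(7 + M) = -2 + (7 + M)/(7 + M) = -2 + 1 = -1)
t = -16 (t = 4*(-4) = -16)
c(I) = -16
(c(-7) + o(-2))² = (-16 - 1)² = (-17)² = 289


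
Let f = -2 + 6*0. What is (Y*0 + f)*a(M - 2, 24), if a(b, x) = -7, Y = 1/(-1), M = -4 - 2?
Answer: 14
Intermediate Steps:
M = -6
Y = -1
f = -2 (f = -2 + 0 = -2)
(Y*0 + f)*a(M - 2, 24) = (-1*0 - 2)*(-7) = (0 - 2)*(-7) = -2*(-7) = 14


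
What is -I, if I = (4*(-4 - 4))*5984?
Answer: 191488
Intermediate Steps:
I = -191488 (I = (4*(-8))*5984 = -32*5984 = -191488)
-I = -1*(-191488) = 191488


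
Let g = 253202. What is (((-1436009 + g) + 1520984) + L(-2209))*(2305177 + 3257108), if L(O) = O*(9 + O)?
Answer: 28912629497445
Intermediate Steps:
(((-1436009 + g) + 1520984) + L(-2209))*(2305177 + 3257108) = (((-1436009 + 253202) + 1520984) - 2209*(9 - 2209))*(2305177 + 3257108) = ((-1182807 + 1520984) - 2209*(-2200))*5562285 = (338177 + 4859800)*5562285 = 5197977*5562285 = 28912629497445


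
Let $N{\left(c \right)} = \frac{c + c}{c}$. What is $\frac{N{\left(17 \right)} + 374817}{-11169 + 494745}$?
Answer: $\frac{374819}{483576} \approx 0.7751$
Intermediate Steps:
$N{\left(c \right)} = 2$ ($N{\left(c \right)} = \frac{2 c}{c} = 2$)
$\frac{N{\left(17 \right)} + 374817}{-11169 + 494745} = \frac{2 + 374817}{-11169 + 494745} = \frac{374819}{483576}$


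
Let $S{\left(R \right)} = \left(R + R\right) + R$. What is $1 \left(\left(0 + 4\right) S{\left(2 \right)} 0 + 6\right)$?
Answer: $6$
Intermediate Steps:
$S{\left(R \right)} = 3 R$ ($S{\left(R \right)} = 2 R + R = 3 R$)
$1 \left(\left(0 + 4\right) S{\left(2 \right)} 0 + 6\right) = 1 \left(\left(0 + 4\right) 3 \cdot 2 \cdot 0 + 6\right) = 1 \left(4 \cdot 6 \cdot 0 + 6\right) = 1 \left(24 \cdot 0 + 6\right) = 1 \left(0 + 6\right) = 1 \cdot 6 = 6$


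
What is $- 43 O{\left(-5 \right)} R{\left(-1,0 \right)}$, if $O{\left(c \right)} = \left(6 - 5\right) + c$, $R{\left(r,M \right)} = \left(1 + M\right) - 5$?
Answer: $-688$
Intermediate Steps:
$R{\left(r,M \right)} = -4 + M$
$O{\left(c \right)} = 1 + c$
$- 43 O{\left(-5 \right)} R{\left(-1,0 \right)} = - 43 \left(1 - 5\right) \left(-4 + 0\right) = \left(-43\right) \left(-4\right) \left(-4\right) = 172 \left(-4\right) = -688$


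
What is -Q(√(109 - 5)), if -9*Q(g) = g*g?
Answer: 104/9 ≈ 11.556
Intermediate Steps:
Q(g) = -g²/9 (Q(g) = -g*g/9 = -g²/9)
-Q(√(109 - 5)) = -(-1)*(√(109 - 5))²/9 = -(-1)*(√104)²/9 = -(-1)*(2*√26)²/9 = -(-1)*104/9 = -1*(-104/9) = 104/9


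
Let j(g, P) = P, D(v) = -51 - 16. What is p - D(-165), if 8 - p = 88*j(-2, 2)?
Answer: -101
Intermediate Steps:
D(v) = -67
p = -168 (p = 8 - 88*2 = 8 - 1*176 = 8 - 176 = -168)
p - D(-165) = -168 - 1*(-67) = -168 + 67 = -101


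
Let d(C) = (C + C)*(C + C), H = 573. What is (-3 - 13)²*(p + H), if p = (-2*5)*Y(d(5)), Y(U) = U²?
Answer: -25453312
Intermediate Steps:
d(C) = 4*C² (d(C) = (2*C)*(2*C) = 4*C²)
p = -100000 (p = (-2*5)*(4*5²)² = -10*(4*25)² = -10*100² = -10*10000 = -100000)
(-3 - 13)²*(p + H) = (-3 - 13)²*(-100000 + 573) = (-16)²*(-99427) = 256*(-99427) = -25453312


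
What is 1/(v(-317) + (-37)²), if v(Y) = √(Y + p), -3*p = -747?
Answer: 1369/1874229 - 2*I*√17/1874229 ≈ 0.00073043 - 4.3998e-6*I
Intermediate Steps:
p = 249 (p = -⅓*(-747) = 249)
v(Y) = √(249 + Y) (v(Y) = √(Y + 249) = √(249 + Y))
1/(v(-317) + (-37)²) = 1/(√(249 - 317) + (-37)²) = 1/(√(-68) + 1369) = 1/(2*I*√17 + 1369) = 1/(1369 + 2*I*√17)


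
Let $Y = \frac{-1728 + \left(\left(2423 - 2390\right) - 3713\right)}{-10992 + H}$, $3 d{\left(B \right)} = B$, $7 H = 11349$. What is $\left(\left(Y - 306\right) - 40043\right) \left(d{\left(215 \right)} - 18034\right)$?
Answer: $\frac{142620287153713}{196785} \approx 7.2475 \cdot 10^{8}$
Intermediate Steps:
$H = \frac{11349}{7}$ ($H = \frac{1}{7} \cdot 11349 = \frac{11349}{7} \approx 1621.3$)
$d{\left(B \right)} = \frac{B}{3}$
$Y = \frac{37856}{65595}$ ($Y = \frac{-1728 + \left(\left(2423 - 2390\right) - 3713\right)}{-10992 + \frac{11349}{7}} = \frac{-1728 + \left(\left(2423 - 2390\right) - 3713\right)}{- \frac{65595}{7}} = \left(-1728 + \left(33 - 3713\right)\right) \left(- \frac{7}{65595}\right) = \left(-1728 - 3680\right) \left(- \frac{7}{65595}\right) = \left(-5408\right) \left(- \frac{7}{65595}\right) = \frac{37856}{65595} \approx 0.57712$)
$\left(\left(Y - 306\right) - 40043\right) \left(d{\left(215 \right)} - 18034\right) = \left(\left(\frac{37856}{65595} - 306\right) - 40043\right) \left(\frac{1}{3} \cdot 215 - 18034\right) = \left(- \frac{20034214}{65595} - 40043\right) \left(\frac{215}{3} - 18034\right) = \left(- \frac{2646654799}{65595}\right) \left(- \frac{53887}{3}\right) = \frac{142620287153713}{196785}$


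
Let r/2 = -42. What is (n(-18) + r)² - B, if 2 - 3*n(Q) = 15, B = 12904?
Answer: -45911/9 ≈ -5101.2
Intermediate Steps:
n(Q) = -13/3 (n(Q) = ⅔ - ⅓*15 = ⅔ - 5 = -13/3)
r = -84 (r = 2*(-42) = -84)
(n(-18) + r)² - B = (-13/3 - 84)² - 1*12904 = (-265/3)² - 12904 = 70225/9 - 12904 = -45911/9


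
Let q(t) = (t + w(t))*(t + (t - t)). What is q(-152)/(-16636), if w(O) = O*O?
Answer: 872176/4159 ≈ 209.71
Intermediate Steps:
w(O) = O**2
q(t) = t*(t + t**2) (q(t) = (t + t**2)*(t + (t - t)) = (t + t**2)*(t + 0) = (t + t**2)*t = t*(t + t**2))
q(-152)/(-16636) = ((-152)**2*(1 - 152))/(-16636) = (23104*(-151))*(-1/16636) = -3488704*(-1/16636) = 872176/4159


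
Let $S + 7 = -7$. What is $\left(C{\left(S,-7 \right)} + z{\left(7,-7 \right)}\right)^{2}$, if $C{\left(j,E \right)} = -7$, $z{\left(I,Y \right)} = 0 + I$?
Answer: $0$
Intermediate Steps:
$z{\left(I,Y \right)} = I$
$S = -14$ ($S = -7 - 7 = -14$)
$\left(C{\left(S,-7 \right)} + z{\left(7,-7 \right)}\right)^{2} = \left(-7 + 7\right)^{2} = 0^{2} = 0$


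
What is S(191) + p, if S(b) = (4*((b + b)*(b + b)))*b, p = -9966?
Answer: 111475970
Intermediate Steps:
S(b) = 16*b³ (S(b) = (4*((2*b)*(2*b)))*b = (4*(4*b²))*b = (16*b²)*b = 16*b³)
S(191) + p = 16*191³ - 9966 = 16*6967871 - 9966 = 111485936 - 9966 = 111475970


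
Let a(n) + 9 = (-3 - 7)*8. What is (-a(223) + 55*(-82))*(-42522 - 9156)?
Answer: 228468438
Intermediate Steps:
a(n) = -89 (a(n) = -9 + (-3 - 7)*8 = -9 - 10*8 = -9 - 80 = -89)
(-a(223) + 55*(-82))*(-42522 - 9156) = (-1*(-89) + 55*(-82))*(-42522 - 9156) = (89 - 4510)*(-51678) = -4421*(-51678) = 228468438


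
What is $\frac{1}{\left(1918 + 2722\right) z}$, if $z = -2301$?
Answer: $- \frac{1}{10676640} \approx -9.3662 \cdot 10^{-8}$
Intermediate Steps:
$\frac{1}{\left(1918 + 2722\right) z} = \frac{1}{\left(1918 + 2722\right) \left(-2301\right)} = \frac{1}{4640} \left(- \frac{1}{2301}\right) = - \frac{1}{10676640}$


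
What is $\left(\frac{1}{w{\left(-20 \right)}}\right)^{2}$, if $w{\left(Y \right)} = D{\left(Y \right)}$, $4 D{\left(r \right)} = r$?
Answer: $\frac{1}{25} \approx 0.04$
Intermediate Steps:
$D{\left(r \right)} = \frac{r}{4}$
$w{\left(Y \right)} = \frac{Y}{4}$
$\left(\frac{1}{w{\left(-20 \right)}}\right)^{2} = \left(\frac{1}{\frac{1}{4} \left(-20\right)}\right)^{2} = \left(\frac{1}{-5}\right)^{2} = \left(- \frac{1}{5}\right)^{2} = \frac{1}{25}$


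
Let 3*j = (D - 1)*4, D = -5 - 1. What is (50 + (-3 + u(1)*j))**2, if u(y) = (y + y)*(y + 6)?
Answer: 63001/9 ≈ 7000.1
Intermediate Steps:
D = -6
u(y) = 2*y*(6 + y) (u(y) = (2*y)*(6 + y) = 2*y*(6 + y))
j = -28/3 (j = ((-6 - 1)*4)/3 = (-7*4)/3 = (1/3)*(-28) = -28/3 ≈ -9.3333)
(50 + (-3 + u(1)*j))**2 = (50 + (-3 + (2*1*(6 + 1))*(-28/3)))**2 = (50 + (-3 + (2*1*7)*(-28/3)))**2 = (50 + (-3 + 14*(-28/3)))**2 = (50 + (-3 - 392/3))**2 = (50 - 401/3)**2 = (-251/3)**2 = 63001/9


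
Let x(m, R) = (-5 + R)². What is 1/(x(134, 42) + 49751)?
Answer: 1/51120 ≈ 1.9562e-5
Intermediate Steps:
1/(x(134, 42) + 49751) = 1/((-5 + 42)² + 49751) = 1/(37² + 49751) = 1/(1369 + 49751) = 1/51120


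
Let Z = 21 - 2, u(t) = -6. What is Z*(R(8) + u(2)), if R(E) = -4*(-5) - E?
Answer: 114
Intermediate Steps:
R(E) = 20 - E
Z = 19
Z*(R(8) + u(2)) = 19*((20 - 1*8) - 6) = 19*((20 - 8) - 6) = 19*(12 - 6) = 19*6 = 114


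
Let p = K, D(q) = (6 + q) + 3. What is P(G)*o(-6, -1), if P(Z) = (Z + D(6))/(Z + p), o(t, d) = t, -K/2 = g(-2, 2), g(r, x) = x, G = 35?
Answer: -300/31 ≈ -9.6774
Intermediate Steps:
D(q) = 9 + q
K = -4 (K = -2*2 = -4)
p = -4
P(Z) = (15 + Z)/(-4 + Z) (P(Z) = (Z + (9 + 6))/(Z - 4) = (Z + 15)/(-4 + Z) = (15 + Z)/(-4 + Z))
P(G)*o(-6, -1) = ((15 + 35)/(-4 + 35))*(-6) = (50/31)*(-6) = -300/31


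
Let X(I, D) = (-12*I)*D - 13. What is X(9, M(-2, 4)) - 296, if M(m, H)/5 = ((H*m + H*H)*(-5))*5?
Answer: 107691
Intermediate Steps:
M(m, H) = -125*H² - 125*H*m (M(m, H) = 5*(((H*m + H*H)*(-5))*5) = 5*(((H*m + H²)*(-5))*5) = 5*(((H² + H*m)*(-5))*5) = 5*((-5*H² - 5*H*m)*5) = 5*(-25*H² - 25*H*m) = -125*H² - 125*H*m)
X(I, D) = -13 - 12*D*I (X(I, D) = -12*D*I - 13 = -13 - 12*D*I)
X(9, M(-2, 4)) - 296 = (-13 - 12*(-125*4*(4 - 2))*9) - 296 = (-13 - 12*(-125*4*2)*9) - 296 = (-13 - 12*(-1000)*9) - 296 = (-13 + 108000) - 296 = 107987 - 296 = 107691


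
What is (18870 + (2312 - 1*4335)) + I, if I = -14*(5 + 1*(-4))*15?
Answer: 16637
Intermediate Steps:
I = -210 (I = -14*(5 - 4)*15 = -14*1*15 = -14*15 = -210)
(18870 + (2312 - 1*4335)) + I = (18870 + (2312 - 1*4335)) - 210 = (18870 + (2312 - 4335)) - 210 = (18870 - 2023) - 210 = 16847 - 210 = 16637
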